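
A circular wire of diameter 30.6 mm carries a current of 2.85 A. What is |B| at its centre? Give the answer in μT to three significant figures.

At the centre of a circular loop the Biot–Savart law gives B = μ₀I/(2R) (so R = 0.0153 m).
B = (4π×10⁻⁷ × 2.85) / (2 × 0.0153) = 1.17×10⁻⁴ T.

B ≈ 117 μT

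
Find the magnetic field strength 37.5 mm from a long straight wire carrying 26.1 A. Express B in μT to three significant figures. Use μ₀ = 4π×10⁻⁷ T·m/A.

For an infinitely long straight wire, B = μ₀I/(2πd).
B = (4π×10⁻⁷ × 26.1) / (2π × 0.0375) = 1.39×10⁻⁴ T.

B ≈ 139 μT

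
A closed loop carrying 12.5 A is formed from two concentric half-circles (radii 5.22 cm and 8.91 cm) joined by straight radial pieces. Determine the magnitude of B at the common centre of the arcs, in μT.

B ≈ 31.2 μT

The radial connectors point toward the centre, so dl × r̂ = 0 and they contribute nothing.
Each semicircle gives μ₀I/(4R): inner arc 7.52×10⁻⁵ T, outer arc 4.41×10⁻⁵ T.
The two arcs carry current in opposite angular senses, so their fields oppose: B = |7.52×10⁻⁵ − 4.41×10⁻⁵| = 3.12×10⁻⁵ T.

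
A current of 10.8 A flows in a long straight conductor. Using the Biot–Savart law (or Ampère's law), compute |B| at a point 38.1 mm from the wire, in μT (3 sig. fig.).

For an infinitely long straight wire, B = μ₀I/(2πd).
B = (4π×10⁻⁷ × 10.8) / (2π × 0.0381) = 5.67×10⁻⁵ T.

B ≈ 56.7 μT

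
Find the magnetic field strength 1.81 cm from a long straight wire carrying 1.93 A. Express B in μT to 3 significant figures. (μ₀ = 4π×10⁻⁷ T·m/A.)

For an infinitely long straight wire, B = μ₀I/(2πd).
B = (4π×10⁻⁷ × 1.93) / (2π × 0.0181) = 2.13×10⁻⁵ T.

B ≈ 21.3 μT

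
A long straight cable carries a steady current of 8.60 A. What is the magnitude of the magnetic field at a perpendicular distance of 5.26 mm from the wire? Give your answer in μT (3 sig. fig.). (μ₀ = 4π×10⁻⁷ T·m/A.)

For an infinitely long straight wire, B = μ₀I/(2πd).
B = (4π×10⁻⁷ × 8.60) / (2π × 0.00526) = 3.27×10⁻⁴ T.

B ≈ 327 μT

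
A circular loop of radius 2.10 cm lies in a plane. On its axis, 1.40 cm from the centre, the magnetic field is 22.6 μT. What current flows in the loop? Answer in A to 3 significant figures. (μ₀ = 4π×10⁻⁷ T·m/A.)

I ≈ 1.31 A

On the axis of a loop, B = μ₀IR²/[2(R²+z²)^(3/2)], so I = 2B(R²+z²)^(3/2)/(μ₀R²).
R² + z² = 0.000441 + 0.000196 = 0.000637 m²; raised to 3/2 gives 1.61×10⁻⁵ m³.
I = 2 × 2.26×10⁻⁵ × 1.61×10⁻⁵ / (1.26×10⁻⁶ × 0.000441) = 1.31 A.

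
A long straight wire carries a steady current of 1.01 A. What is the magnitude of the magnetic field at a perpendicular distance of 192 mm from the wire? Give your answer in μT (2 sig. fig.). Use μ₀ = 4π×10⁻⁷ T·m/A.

For an infinitely long straight wire, B = μ₀I/(2πd).
B = (4π×10⁻⁷ × 1.01) / (2π × 0.192) = 1.05×10⁻⁶ T.

B ≈ 1.1 μT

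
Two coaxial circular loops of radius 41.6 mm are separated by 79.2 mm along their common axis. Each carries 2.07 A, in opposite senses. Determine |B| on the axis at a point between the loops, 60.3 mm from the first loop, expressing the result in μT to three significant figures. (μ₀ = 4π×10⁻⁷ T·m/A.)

B ≈ 17.9 μT

Each loop contributes B = μ₀IR²/[2(R²+z²)^(3/2)] on the axis, with z measured from that loop.
Loop 1 (z = 0.0603 m): B₁ = 5.73×10⁻⁶ T. Loop 2 (z = 0.0189 m): B₂ = 2.36×10⁻⁵ T.
The fields oppose: B = |B₁ − B₂| = 1.79×10⁻⁵ T.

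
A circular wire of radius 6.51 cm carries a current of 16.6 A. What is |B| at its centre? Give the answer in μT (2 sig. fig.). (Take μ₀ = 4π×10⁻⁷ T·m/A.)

B ≈ 160 μT

At the centre of a circular loop the Biot–Savart law gives B = μ₀I/(2R).
B = (4π×10⁻⁷ × 16.6) / (2 × 0.0651) = 1.60×10⁻⁴ T.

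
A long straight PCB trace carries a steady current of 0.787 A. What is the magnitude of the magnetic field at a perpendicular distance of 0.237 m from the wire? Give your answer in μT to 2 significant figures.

B ≈ 0.66 μT

For an infinitely long straight wire, B = μ₀I/(2πd).
B = (4π×10⁻⁷ × 0.787) / (2π × 0.237) = 6.64×10⁻⁷ T.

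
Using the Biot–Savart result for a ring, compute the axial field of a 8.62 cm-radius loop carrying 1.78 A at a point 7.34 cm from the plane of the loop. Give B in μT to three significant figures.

On the axis of a circular loop, B = μ₀IR² / [2(R²+z²)^(3/2)].
R² + z² = (0.0862)² + (0.0734)² = 0.01282 m², and (R²+z²)^(3/2) = 1.45×10⁻³ m³.
B = (4π×10⁻⁷ × 1.78 × 0.00743) / (2 × 1.45×10⁻³) = 5.73×10⁻⁶ T.

B ≈ 5.73 μT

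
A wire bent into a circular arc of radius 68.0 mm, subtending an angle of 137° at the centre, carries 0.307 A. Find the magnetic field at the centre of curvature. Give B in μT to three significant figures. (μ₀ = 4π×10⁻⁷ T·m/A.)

B ≈ 1.08 μT

The Biot–Savart field of a circular arc at its centre is B = μ₀Iφ/(4πR), with φ = 2.391 rad.
B = (4π×10⁻⁷ × 0.307 × 2.391) / (4π × 0.068) = 1.08×10⁻⁶ T.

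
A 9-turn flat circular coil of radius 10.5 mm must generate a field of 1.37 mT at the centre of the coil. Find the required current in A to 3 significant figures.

I ≈ 2.54 A

For an N-turn coil, B = Nμ₀I/(2R) with R = 0.0105 m, so I = 2RB/(Nμ₀) = 2 × 0.0105 × 1.37×10⁻³ / (9 × 4π×10⁻⁷) = 2.54 A.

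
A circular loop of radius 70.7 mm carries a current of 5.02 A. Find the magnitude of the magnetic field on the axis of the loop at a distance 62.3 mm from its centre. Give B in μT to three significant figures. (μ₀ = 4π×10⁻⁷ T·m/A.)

On the axis of a circular loop, B = μ₀IR² / [2(R²+z²)^(3/2)].
R² + z² = (0.0707)² + (0.0623)² = 0.00888 m², and (R²+z²)^(3/2) = 8.37×10⁻⁴ m³.
B = (4π×10⁻⁷ × 5.02 × 0.004998) / (2 × 8.37×10⁻⁴) = 1.88×10⁻⁵ T.

B ≈ 18.8 μT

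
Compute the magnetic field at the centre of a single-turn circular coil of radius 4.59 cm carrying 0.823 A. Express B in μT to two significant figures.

B ≈ 11 μT

At the centre of a circular loop the Biot–Savart law gives B = μ₀I/(2R).
B = (4π×10⁻⁷ × 0.823) / (2 × 0.0459) = 1.13×10⁻⁵ T.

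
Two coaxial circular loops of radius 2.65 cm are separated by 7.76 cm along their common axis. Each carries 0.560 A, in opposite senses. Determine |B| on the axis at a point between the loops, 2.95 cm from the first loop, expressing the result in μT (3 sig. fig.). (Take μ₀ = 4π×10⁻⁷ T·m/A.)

Each loop contributes B = μ₀IR²/[2(R²+z²)^(3/2)] on the axis, with z measured from that loop.
Loop 1 (z = 0.0295 m): B₁ = 3.96×10⁻⁶ T. Loop 2 (z = 0.0481 m): B₂ = 1.49×10⁻⁶ T.
The fields oppose: B = |B₁ − B₂| = 2.47×10⁻⁶ T.

B ≈ 2.47 μT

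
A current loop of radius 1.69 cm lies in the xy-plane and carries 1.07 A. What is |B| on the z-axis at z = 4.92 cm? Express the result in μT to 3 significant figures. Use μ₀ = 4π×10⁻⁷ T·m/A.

On the axis of a circular loop, B = μ₀IR² / [2(R²+z²)^(3/2)].
R² + z² = (0.0169)² + (0.0492)² = 0.002706 m², and (R²+z²)^(3/2) = 1.41×10⁻⁴ m³.
B = (4π×10⁻⁷ × 1.07 × 0.0002856) / (2 × 1.41×10⁻⁴) = 1.36×10⁻⁶ T.

B ≈ 1.36 μT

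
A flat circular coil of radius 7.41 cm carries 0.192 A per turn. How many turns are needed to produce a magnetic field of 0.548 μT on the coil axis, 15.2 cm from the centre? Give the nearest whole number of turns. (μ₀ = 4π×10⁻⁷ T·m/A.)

N = 4

For an N-turn coil, B = Nμ₀IR²/[2(R²+z²)^(3/2)]. A single turn gives B₁ = 1.37×10⁻⁷ T with R = 0.0741 m, z = 0.152 m.
N = B/B₁ = 5.48×10⁻⁷ / 1.37×10⁻⁷ = 4.00.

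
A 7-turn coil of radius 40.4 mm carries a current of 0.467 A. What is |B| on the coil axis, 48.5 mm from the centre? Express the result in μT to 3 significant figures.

B ≈ 13.3 μT

For an N-turn flat coil, B = Nμ₀IR²/[2(R²+z²)^(3/2)] with R = 0.0404 m, z = 0.0485 m.
B = 7 × 1.90×10⁻⁶ T = 1.33×10⁻⁵ T.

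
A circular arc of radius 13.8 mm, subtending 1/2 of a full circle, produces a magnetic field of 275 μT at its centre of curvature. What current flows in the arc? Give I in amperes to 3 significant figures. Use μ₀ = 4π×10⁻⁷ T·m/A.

I ≈ 12.1 A

For a circular arc, B = μ₀Iφ/(4πR) with φ in radians; here φ = 3.142 rad.
So I = 4πRB/(μ₀φ) = 4π × 0.0138 × 2.75×10⁻⁴ / (4π×10⁻⁷ × 3.142) = 12.1 A.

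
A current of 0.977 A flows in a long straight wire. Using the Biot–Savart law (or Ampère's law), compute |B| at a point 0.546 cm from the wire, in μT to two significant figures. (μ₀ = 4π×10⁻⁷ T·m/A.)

B ≈ 36 μT

For an infinitely long straight wire, B = μ₀I/(2πd).
B = (4π×10⁻⁷ × 0.977) / (2π × 0.00546) = 3.58×10⁻⁵ T.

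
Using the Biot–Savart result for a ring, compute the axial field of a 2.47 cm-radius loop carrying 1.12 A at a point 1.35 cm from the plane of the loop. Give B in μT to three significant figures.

B ≈ 19.2 μT

On the axis of a circular loop, B = μ₀IR² / [2(R²+z²)^(3/2)].
R² + z² = (0.0247)² + (0.0135)² = 0.0007923 m², and (R²+z²)^(3/2) = 2.23×10⁻⁵ m³.
B = (4π×10⁻⁷ × 1.12 × 0.0006101) / (2 × 2.23×10⁻⁵) = 1.92×10⁻⁵ T.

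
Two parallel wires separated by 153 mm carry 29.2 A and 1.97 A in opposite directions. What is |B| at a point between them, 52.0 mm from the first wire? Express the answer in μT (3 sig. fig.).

Each long wire gives B = μ₀I/(2πd). Distances are d₁ = 0.052 m and d₂ = 0.101 m.
B₁ = 1.12×10⁻⁴ T, B₂ = 3.90×10⁻⁶ T.
Between antiparallel currents both contributions point the same way, so they add. B = B₁ + B₂ = 1.12×10⁻⁴ + 3.90×10⁻⁶ = 1.16×10⁻⁴ T.

B ≈ 116 μT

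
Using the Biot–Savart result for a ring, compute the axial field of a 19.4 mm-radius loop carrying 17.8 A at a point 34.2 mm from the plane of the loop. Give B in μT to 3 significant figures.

B ≈ 69.2 μT

On the axis of a circular loop, B = μ₀IR² / [2(R²+z²)^(3/2)].
R² + z² = (0.0194)² + (0.0342)² = 0.001546 m², and (R²+z²)^(3/2) = 6.08×10⁻⁵ m³.
B = (4π×10⁻⁷ × 17.8 × 0.0003764) / (2 × 6.08×10⁻⁵) = 6.92×10⁻⁵ T.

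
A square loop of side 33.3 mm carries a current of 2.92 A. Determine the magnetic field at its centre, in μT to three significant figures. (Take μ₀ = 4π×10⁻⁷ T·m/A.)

B ≈ 99.2 μT

Each side is a finite straight segment at perpendicular distance d = a/(2 tan(π/4)) = 0.01665 m from the centre, with end-angles ±π/4.
One side contributes B₁ = (μ₀I/4πd)·2 sin(π/4) = 2.48×10⁻⁵ T.
All 4 sides add in the same direction: B = 4 × 2.48×10⁻⁵ = 9.92×10⁻⁵ T.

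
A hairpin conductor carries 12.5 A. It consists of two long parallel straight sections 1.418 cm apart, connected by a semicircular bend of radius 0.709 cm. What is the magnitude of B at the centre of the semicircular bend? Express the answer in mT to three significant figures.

The semicircular arc contributes B_arc = μ₀I·π/(4πR) = μ₀I/(4R) = 5.54×10⁻⁴ T.
Each semi-infinite lead is at perpendicular distance R = 0.00709 m from the centre, with the perpendicular foot at its near end, so it contributes μ₀I/(4πR); both point the same way, together 3.53×10⁻⁴ T.
Arc and leads all point the same direction: B = 5.54×10⁻⁴ + 3.53×10⁻⁴ = 9.06×10⁻⁴ T.

B ≈ 0.906 mT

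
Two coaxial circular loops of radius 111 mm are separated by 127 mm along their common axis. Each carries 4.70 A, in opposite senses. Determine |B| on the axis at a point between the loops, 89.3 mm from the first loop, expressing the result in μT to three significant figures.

B ≈ 10.0 μT

Each loop contributes B = μ₀IR²/[2(R²+z²)^(3/2)] on the axis, with z measured from that loop.
Loop 1 (z = 0.0893 m): B₁ = 1.26×10⁻⁵ T. Loop 2 (z = 0.0377 m): B₂ = 2.26×10⁻⁵ T.
The fields oppose: B = |B₁ − B₂| = 1.00×10⁻⁵ T.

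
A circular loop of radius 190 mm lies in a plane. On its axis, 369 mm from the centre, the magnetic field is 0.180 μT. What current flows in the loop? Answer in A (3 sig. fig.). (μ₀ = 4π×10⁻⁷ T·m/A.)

I ≈ 0.567 A

On the axis of a loop, B = μ₀IR²/[2(R²+z²)^(3/2)], so I = 2B(R²+z²)^(3/2)/(μ₀R²).
R² + z² = 0.0361 + 0.1362 = 0.1723 m²; raised to 3/2 gives 7.15×10⁻² m³.
I = 2 × 1.80×10⁻⁷ × 7.15×10⁻² / (1.26×10⁻⁶ × 0.0361) = 0.567 A.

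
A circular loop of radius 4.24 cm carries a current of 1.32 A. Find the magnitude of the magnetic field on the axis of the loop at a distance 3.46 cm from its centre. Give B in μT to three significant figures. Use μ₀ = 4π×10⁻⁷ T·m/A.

On the axis of a circular loop, B = μ₀IR² / [2(R²+z²)^(3/2)].
R² + z² = (0.0424)² + (0.0346)² = 0.002995 m², and (R²+z²)^(3/2) = 1.64×10⁻⁴ m³.
B = (4π×10⁻⁷ × 1.32 × 0.001798) / (2 × 1.64×10⁻⁴) = 9.10×10⁻⁶ T.

B ≈ 9.10 μT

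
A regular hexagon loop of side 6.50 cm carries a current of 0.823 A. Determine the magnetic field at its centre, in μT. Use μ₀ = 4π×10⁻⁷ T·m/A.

B ≈ 8.77 μT

Each side is a finite straight segment at perpendicular distance d = a/(2 tan(π/6)) = 0.05629 m from the centre, with end-angles ±π/6.
One side contributes B₁ = (μ₀I/4πd)·2 sin(π/6) = 1.46×10⁻⁶ T.
All 6 sides add in the same direction: B = 6 × 1.46×10⁻⁶ = 8.77×10⁻⁶ T.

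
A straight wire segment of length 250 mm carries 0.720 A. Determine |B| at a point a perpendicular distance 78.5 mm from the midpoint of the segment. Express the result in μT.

For a finite straight segment, B = (μ₀I/4πd)(sinθ₁ + sinθ₂), where θ₁, θ₂ are the angles from the perpendicular to each end.
The perpendicular from the point meets the wire at its midpoint, so each end is L/2 = 0.125 m away along the wire.
sinθ₁ = 0.125/√(0.125²+0.0785²) = 0.8469; sinθ₂ = 0.125/√(0.125²+0.0785²) = 0.8469.
B = (4π×10⁻⁷ × 0.720) / (4π × 0.0785) × (0.8469 + 0.8469) = 1.55×10⁻⁶ T.

B ≈ 1.55 μT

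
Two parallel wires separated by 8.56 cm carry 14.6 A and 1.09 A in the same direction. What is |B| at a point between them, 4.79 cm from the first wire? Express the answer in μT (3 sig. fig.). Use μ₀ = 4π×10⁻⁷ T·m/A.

Each long wire gives B = μ₀I/(2πd). Distances are d₁ = 0.0479 m and d₂ = 0.0377 m.
B₁ = 6.10×10⁻⁵ T, B₂ = 5.78×10⁻⁶ T.
Between parallel currents the two contributions point in opposite directions, so they subtract. B = |B₁ − B₂| = |6.10×10⁻⁵ − 5.78×10⁻⁶| = 5.52×10⁻⁵ T.

B ≈ 55.2 μT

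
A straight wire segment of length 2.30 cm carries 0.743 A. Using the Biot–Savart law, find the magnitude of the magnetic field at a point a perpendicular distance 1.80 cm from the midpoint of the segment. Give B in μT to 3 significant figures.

For a finite straight segment, B = (μ₀I/4πd)(sinθ₁ + sinθ₂), where θ₁, θ₂ are the angles from the perpendicular to each end.
The perpendicular from the point meets the wire at its midpoint, so each end is L/2 = 0.0115 m away along the wire.
sinθ₁ = 0.0115/√(0.0115²+0.018²) = 0.5384; sinθ₂ = 0.0115/√(0.0115²+0.018²) = 0.5384.
B = (4π×10⁻⁷ × 0.743) / (4π × 0.018) × (0.5384 + 0.5384) = 4.44×10⁻⁶ T.

B ≈ 4.44 μT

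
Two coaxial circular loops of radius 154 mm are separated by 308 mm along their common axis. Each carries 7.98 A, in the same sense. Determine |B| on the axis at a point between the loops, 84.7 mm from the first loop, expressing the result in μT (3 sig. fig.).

Each loop contributes B = μ₀IR²/[2(R²+z²)^(3/2)] on the axis, with z measured from that loop.
Loop 1 (z = 0.0847 m): B₁ = 2.19×10⁻⁵ T. Loop 2 (z = 0.2233 m): B₂ = 5.96×10⁻⁶ T.
The fields add: B = B₁ + B₂ = 2.79×10⁻⁵ T.

B ≈ 27.9 μT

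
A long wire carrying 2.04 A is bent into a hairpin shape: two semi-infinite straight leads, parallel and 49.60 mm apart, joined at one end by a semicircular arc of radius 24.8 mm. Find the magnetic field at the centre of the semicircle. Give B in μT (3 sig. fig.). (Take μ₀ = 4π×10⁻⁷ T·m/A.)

The semicircular arc contributes B_arc = μ₀I·π/(4πR) = μ₀I/(4R) = 2.58×10⁻⁵ T.
Each semi-infinite lead is at perpendicular distance R = 0.0248 m from the centre, with the perpendicular foot at its near end, so it contributes μ₀I/(4πR); both point the same way, together 1.65×10⁻⁵ T.
Arc and leads all point the same direction: B = 2.58×10⁻⁵ + 1.65×10⁻⁵ = 4.23×10⁻⁵ T.

B ≈ 42.3 μT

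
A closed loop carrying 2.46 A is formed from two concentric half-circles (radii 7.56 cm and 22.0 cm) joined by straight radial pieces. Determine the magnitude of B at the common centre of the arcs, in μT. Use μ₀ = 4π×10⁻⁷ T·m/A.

The radial connectors point toward the centre, so dl × r̂ = 0 and they contribute nothing.
Each semicircle gives μ₀I/(4R): inner arc 1.02×10⁻⁵ T, outer arc 3.51×10⁻⁶ T.
The two arcs carry current in opposite angular senses, so their fields oppose: B = |1.02×10⁻⁵ − 3.51×10⁻⁶| = 6.71×10⁻⁶ T.

B ≈ 6.71 μT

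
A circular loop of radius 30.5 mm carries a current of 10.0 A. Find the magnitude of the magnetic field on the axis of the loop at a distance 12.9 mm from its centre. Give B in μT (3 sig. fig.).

B ≈ 161 μT

On the axis of a circular loop, B = μ₀IR² / [2(R²+z²)^(3/2)].
R² + z² = (0.0305)² + (0.0129)² = 0.001097 m², and (R²+z²)^(3/2) = 3.63×10⁻⁵ m³.
B = (4π×10⁻⁷ × 10.0 × 0.0009302) / (2 × 3.63×10⁻⁵) = 1.61×10⁻⁴ T.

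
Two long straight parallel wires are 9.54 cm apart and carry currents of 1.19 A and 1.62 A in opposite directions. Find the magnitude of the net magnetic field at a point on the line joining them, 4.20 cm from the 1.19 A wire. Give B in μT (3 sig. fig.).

Each long wire gives B = μ₀I/(2πd). Distances are d₁ = 0.042 m and d₂ = 0.0534 m.
B₁ = 5.67×10⁻⁶ T, B₂ = 6.07×10⁻⁶ T.
Between antiparallel currents both contributions point the same way, so they add. B = B₁ + B₂ = 5.67×10⁻⁶ + 6.07×10⁻⁶ = 1.17×10⁻⁵ T.

B ≈ 11.7 μT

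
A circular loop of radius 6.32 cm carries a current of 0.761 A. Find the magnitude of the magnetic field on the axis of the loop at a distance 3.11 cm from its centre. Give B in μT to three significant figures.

B ≈ 5.46 μT

On the axis of a circular loop, B = μ₀IR² / [2(R²+z²)^(3/2)].
R² + z² = (0.0632)² + (0.0311)² = 0.004961 m², and (R²+z²)^(3/2) = 3.49×10⁻⁴ m³.
B = (4π×10⁻⁷ × 0.761 × 0.003994) / (2 × 3.49×10⁻⁴) = 5.46×10⁻⁶ T.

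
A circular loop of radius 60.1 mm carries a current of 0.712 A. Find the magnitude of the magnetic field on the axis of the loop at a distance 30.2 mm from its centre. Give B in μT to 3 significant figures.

On the axis of a circular loop, B = μ₀IR² / [2(R²+z²)^(3/2)].
R² + z² = (0.0601)² + (0.0302)² = 0.004524 m², and (R²+z²)^(3/2) = 3.04×10⁻⁴ m³.
B = (4π×10⁻⁷ × 0.712 × 0.003612) / (2 × 3.04×10⁻⁴) = 5.31×10⁻⁶ T.

B ≈ 5.31 μT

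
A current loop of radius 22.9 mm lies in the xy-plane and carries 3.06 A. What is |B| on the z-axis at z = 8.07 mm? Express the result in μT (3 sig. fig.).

B ≈ 70.4 μT

On the axis of a circular loop, B = μ₀IR² / [2(R²+z²)^(3/2)].
R² + z² = (0.0229)² + (0.00807)² = 0.0005895 m², and (R²+z²)^(3/2) = 1.43×10⁻⁵ m³.
B = (4π×10⁻⁷ × 3.06 × 0.0005244) / (2 × 1.43×10⁻⁵) = 7.04×10⁻⁵ T.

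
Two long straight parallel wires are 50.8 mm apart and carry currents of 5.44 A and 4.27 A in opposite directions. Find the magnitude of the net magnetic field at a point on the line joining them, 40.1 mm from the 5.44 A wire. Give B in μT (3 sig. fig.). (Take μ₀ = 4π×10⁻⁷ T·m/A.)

B ≈ 107 μT

Each long wire gives B = μ₀I/(2πd). Distances are d₁ = 0.0401 m and d₂ = 0.0107 m.
B₁ = 2.71×10⁻⁵ T, B₂ = 7.98×10⁻⁵ T.
Between antiparallel currents both contributions point the same way, so they add. B = B₁ + B₂ = 2.71×10⁻⁵ + 7.98×10⁻⁵ = 1.07×10⁻⁴ T.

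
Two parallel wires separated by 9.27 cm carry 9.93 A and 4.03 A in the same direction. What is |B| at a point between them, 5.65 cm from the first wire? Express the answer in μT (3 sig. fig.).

Each long wire gives B = μ₀I/(2πd). Distances are d₁ = 0.0565 m and d₂ = 0.0362 m.
B₁ = 3.52×10⁻⁵ T, B₂ = 2.23×10⁻⁵ T.
Between parallel currents the two contributions point in opposite directions, so they subtract. B = |B₁ − B₂| = |3.52×10⁻⁵ − 2.23×10⁻⁵| = 1.29×10⁻⁵ T.

B ≈ 12.9 μT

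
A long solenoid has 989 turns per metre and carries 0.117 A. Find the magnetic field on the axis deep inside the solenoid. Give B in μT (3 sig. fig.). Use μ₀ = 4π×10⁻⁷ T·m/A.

B ≈ 145 μT

Inside a long solenoid, B = μ₀nI with n = 989 turns/m.
B = 4π×10⁻⁷ × 989 × 0.117 = 1.45×10⁻⁴ T.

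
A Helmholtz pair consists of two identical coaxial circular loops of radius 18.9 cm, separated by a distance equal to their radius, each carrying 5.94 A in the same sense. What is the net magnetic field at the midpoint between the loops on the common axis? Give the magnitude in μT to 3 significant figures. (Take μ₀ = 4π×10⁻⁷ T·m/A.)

Each loop contributes B = μ₀IR²/[2(R²+z²)^(3/2)] on the axis, with z measured from that loop.
Loop 1 (z = 0.0945 m): B₁ = 1.41×10⁻⁵ T. Loop 2 (z = 0.0945 m): B₂ = 1.41×10⁻⁵ T.
The fields add: B = B₁ + B₂ = 2.83×10⁻⁵ T.

B ≈ 28.3 μT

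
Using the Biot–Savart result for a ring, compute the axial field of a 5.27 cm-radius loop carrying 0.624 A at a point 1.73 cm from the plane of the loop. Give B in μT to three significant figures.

B ≈ 6.38 μT

On the axis of a circular loop, B = μ₀IR² / [2(R²+z²)^(3/2)].
R² + z² = (0.0527)² + (0.0173)² = 0.003077 m², and (R²+z²)^(3/2) = 1.71×10⁻⁴ m³.
B = (4π×10⁻⁷ × 0.624 × 0.002777) / (2 × 1.71×10⁻⁴) = 6.38×10⁻⁶ T.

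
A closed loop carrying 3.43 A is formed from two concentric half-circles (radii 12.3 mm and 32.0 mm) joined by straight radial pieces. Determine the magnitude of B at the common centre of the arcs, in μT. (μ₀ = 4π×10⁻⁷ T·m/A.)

The radial connectors point toward the centre, so dl × r̂ = 0 and they contribute nothing.
Each semicircle gives μ₀I/(4R): inner arc 8.76×10⁻⁵ T, outer arc 3.37×10⁻⁵ T.
The two arcs carry current in opposite angular senses, so their fields oppose: B = |8.76×10⁻⁵ − 3.37×10⁻⁵| = 5.39×10⁻⁵ T.

B ≈ 53.9 μT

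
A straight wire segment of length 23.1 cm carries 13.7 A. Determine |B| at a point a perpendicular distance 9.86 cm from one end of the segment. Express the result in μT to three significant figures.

For a finite straight segment, B = (μ₀I/4πd)(sinθ₁ + sinθ₂), where θ₁, θ₂ are the angles from the perpendicular to each end.
The perpendicular foot is at one end, so the two end-offsets along the wire are 0 and L = 0.231 m.
sinθ₁ = 0/√(0²+0.0986²) = 0.0000; sinθ₂ = 0.231/√(0.231²+0.0986²) = 0.9197.
B = (4π×10⁻⁷ × 13.7) / (4π × 0.0986) × (0.0000 + 0.9197) = 1.28×10⁻⁵ T.

B ≈ 12.8 μT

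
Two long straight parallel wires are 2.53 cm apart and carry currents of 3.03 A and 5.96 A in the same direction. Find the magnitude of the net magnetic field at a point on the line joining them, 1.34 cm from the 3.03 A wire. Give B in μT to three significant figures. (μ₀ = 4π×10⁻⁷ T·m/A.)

Each long wire gives B = μ₀I/(2πd). Distances are d₁ = 0.0134 m and d₂ = 0.0119 m.
B₁ = 4.52×10⁻⁵ T, B₂ = 1.00×10⁻⁴ T.
Between parallel currents the two contributions point in opposite directions, so they subtract. B = |B₁ − B₂| = |4.52×10⁻⁵ − 1.00×10⁻⁴| = 5.49×10⁻⁵ T.

B ≈ 54.9 μT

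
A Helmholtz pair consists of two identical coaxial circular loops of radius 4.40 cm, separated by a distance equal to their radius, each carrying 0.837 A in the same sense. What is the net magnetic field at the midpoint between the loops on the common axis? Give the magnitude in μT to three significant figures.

Each loop contributes B = μ₀IR²/[2(R²+z²)^(3/2)] on the axis, with z measured from that loop.
Loop 1 (z = 0.022 m): B₁ = 8.55×10⁻⁶ T. Loop 2 (z = 0.022 m): B₂ = 8.55×10⁻⁶ T.
The fields add: B = B₁ + B₂ = 1.71×10⁻⁵ T.

B ≈ 17.1 μT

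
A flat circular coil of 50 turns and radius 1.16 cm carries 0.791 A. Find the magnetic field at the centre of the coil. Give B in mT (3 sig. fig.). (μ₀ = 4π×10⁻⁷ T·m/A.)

For an N-turn flat coil, B = Nμ₀I/(2R) with R = 0.0116 m.
B = 50 × 4.28×10⁻⁵ T = 2.14×10⁻³ T.

B ≈ 2.14 mT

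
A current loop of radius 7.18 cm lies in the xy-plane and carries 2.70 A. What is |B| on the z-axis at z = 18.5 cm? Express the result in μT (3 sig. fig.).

On the axis of a circular loop, B = μ₀IR² / [2(R²+z²)^(3/2)].
R² + z² = (0.0718)² + (0.185)² = 0.03938 m², and (R²+z²)^(3/2) = 7.81×10⁻³ m³.
B = (4π×10⁻⁷ × 2.70 × 0.005155) / (2 × 7.81×10⁻³) = 1.12×10⁻⁶ T.

B ≈ 1.12 μT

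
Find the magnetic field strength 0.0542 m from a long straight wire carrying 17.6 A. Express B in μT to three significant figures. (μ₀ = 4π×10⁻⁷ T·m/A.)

B ≈ 64.9 μT

For an infinitely long straight wire, B = μ₀I/(2πd).
B = (4π×10⁻⁷ × 17.6) / (2π × 0.0542) = 6.49×10⁻⁵ T.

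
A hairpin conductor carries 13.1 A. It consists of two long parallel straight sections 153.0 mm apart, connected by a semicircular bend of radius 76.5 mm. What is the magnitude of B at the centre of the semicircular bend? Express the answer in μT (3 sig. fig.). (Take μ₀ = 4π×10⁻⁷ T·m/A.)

B ≈ 88.0 μT

The semicircular arc contributes B_arc = μ₀I·π/(4πR) = μ₀I/(4R) = 5.38×10⁻⁵ T.
Each semi-infinite lead is at perpendicular distance R = 0.0765 m from the centre, with the perpendicular foot at its near end, so it contributes μ₀I/(4πR); both point the same way, together 3.42×10⁻⁵ T.
Arc and leads all point the same direction: B = 5.38×10⁻⁵ + 3.42×10⁻⁵ = 8.80×10⁻⁵ T.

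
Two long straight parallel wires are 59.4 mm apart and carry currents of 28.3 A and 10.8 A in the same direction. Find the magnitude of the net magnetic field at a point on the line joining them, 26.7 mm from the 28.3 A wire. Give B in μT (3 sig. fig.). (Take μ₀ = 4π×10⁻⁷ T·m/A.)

B ≈ 146 μT

Each long wire gives B = μ₀I/(2πd). Distances are d₁ = 0.0267 m and d₂ = 0.0327 m.
B₁ = 2.12×10⁻⁴ T, B₂ = 6.61×10⁻⁵ T.
Between parallel currents the two contributions point in opposite directions, so they subtract. B = |B₁ − B₂| = |2.12×10⁻⁴ − 6.61×10⁻⁵| = 1.46×10⁻⁴ T.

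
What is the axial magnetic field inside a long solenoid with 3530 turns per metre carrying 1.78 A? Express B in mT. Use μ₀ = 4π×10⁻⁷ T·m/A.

B ≈ 7.90 mT

Inside a long solenoid, B = μ₀nI with n = 3530 turns/m.
B = 4π×10⁻⁷ × 3530 × 1.78 = 7.90×10⁻³ T.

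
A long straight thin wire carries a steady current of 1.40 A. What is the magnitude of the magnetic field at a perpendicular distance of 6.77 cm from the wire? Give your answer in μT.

For an infinitely long straight wire, B = μ₀I/(2πd).
B = (4π×10⁻⁷ × 1.40) / (2π × 0.0677) = 4.14×10⁻⁶ T.

B ≈ 4.14 μT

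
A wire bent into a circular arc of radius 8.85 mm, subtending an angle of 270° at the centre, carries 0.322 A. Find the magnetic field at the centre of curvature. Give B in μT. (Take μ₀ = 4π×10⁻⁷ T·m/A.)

B ≈ 17.1 μT

The Biot–Savart field of a circular arc at its centre is B = μ₀Iφ/(4πR), with φ = 4.712 rad.
B = (4π×10⁻⁷ × 0.322 × 4.712) / (4π × 0.00885) = 1.71×10⁻⁵ T.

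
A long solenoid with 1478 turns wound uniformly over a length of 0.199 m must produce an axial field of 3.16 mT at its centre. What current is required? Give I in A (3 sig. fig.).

Inside a long solenoid B = μ₀nI with n = 7427 m⁻¹, so I = B/(μ₀n).
I = 3.16×10⁻³ / (4π×10⁻⁷ × 7427) = 0.339 A.

I ≈ 0.339 A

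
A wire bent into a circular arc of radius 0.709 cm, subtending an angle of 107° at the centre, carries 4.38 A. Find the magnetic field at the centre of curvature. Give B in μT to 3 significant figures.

The Biot–Savart field of a circular arc at its centre is B = μ₀Iφ/(4πR), with φ = 1.868 rad.
B = (4π×10⁻⁷ × 4.38 × 1.868) / (4π × 0.00709) = 1.15×10⁻⁴ T.

B ≈ 115 μT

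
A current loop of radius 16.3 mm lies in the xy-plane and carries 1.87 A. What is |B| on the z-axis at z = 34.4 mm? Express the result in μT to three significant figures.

On the axis of a circular loop, B = μ₀IR² / [2(R²+z²)^(3/2)].
R² + z² = (0.0163)² + (0.0344)² = 0.001449 m², and (R²+z²)^(3/2) = 5.52×10⁻⁵ m³.
B = (4π×10⁻⁷ × 1.87 × 0.0002657) / (2 × 5.52×10⁻⁵) = 5.66×10⁻⁶ T.

B ≈ 5.66 μT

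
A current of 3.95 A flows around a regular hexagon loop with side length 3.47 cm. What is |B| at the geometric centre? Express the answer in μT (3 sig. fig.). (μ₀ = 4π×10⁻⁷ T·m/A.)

Each side is a finite straight segment at perpendicular distance d = a/(2 tan(π/6)) = 0.03005 m from the centre, with end-angles ±π/6.
One side contributes B₁ = (μ₀I/4πd)·2 sin(π/6) = 1.31×10⁻⁵ T.
All 6 sides add in the same direction: B = 6 × 1.31×10⁻⁵ = 7.89×10⁻⁵ T.

B ≈ 78.9 μT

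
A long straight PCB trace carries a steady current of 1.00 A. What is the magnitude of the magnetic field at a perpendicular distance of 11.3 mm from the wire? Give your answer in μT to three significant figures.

B ≈ 17.7 μT

For an infinitely long straight wire, B = μ₀I/(2πd).
B = (4π×10⁻⁷ × 1.00) / (2π × 0.0113) = 1.77×10⁻⁵ T.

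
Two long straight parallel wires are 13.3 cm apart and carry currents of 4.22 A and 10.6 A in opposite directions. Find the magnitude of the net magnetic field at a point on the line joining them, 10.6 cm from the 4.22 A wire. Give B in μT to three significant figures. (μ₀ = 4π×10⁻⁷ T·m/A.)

Each long wire gives B = μ₀I/(2πd). Distances are d₁ = 0.106 m and d₂ = 0.027 m.
B₁ = 7.96×10⁻⁶ T, B₂ = 7.85×10⁻⁵ T.
Between antiparallel currents both contributions point the same way, so they add. B = B₁ + B₂ = 7.96×10⁻⁶ + 7.85×10⁻⁵ = 8.65×10⁻⁵ T.

B ≈ 86.5 μT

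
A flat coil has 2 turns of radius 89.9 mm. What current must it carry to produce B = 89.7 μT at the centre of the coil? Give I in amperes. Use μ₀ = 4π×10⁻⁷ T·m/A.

For an N-turn coil, B = Nμ₀I/(2R) with R = 0.0899 m, so I = 2RB/(Nμ₀) = 2 × 0.0899 × 8.97×10⁻⁵ / (2 × 4π×10⁻⁷) = 6.42 A.

I ≈ 6.42 A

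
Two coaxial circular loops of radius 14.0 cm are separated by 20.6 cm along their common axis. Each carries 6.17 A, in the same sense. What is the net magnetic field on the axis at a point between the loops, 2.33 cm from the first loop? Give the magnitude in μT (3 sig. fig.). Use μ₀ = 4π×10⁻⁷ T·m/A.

Each loop contributes B = μ₀IR²/[2(R²+z²)^(3/2)] on the axis, with z measured from that loop.
Loop 1 (z = 0.0233 m): B₁ = 2.66×10⁻⁵ T. Loop 2 (z = 0.1827 m): B₂ = 6.23×10⁻⁶ T.
The fields add: B = B₁ + B₂ = 3.28×10⁻⁵ T.

B ≈ 32.8 μT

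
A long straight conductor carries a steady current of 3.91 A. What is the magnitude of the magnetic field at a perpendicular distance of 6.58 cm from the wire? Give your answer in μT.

For an infinitely long straight wire, B = μ₀I/(2πd).
B = (4π×10⁻⁷ × 3.91) / (2π × 0.0658) = 1.19×10⁻⁵ T.

B ≈ 11.9 μT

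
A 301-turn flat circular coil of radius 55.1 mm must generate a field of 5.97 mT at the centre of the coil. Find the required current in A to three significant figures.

For an N-turn coil, B = Nμ₀I/(2R) with R = 0.0551 m, so I = 2RB/(Nμ₀) = 2 × 0.0551 × 5.97×10⁻³ / (301 × 4π×10⁻⁷) = 1.74 A.

I ≈ 1.74 A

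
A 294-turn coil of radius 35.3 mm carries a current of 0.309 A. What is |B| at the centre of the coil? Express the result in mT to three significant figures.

For an N-turn flat coil, B = Nμ₀I/(2R) with R = 0.0353 m.
B = 294 × 5.50×10⁻⁶ T = 1.62×10⁻³ T.

B ≈ 1.62 mT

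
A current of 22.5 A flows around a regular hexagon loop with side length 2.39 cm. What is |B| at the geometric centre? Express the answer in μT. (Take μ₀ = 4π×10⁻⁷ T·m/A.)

Each side is a finite straight segment at perpendicular distance d = a/(2 tan(π/6)) = 0.0207 m from the centre, with end-angles ±π/6.
One side contributes B₁ = (μ₀I/4πd)·2 sin(π/6) = 1.09×10⁻⁴ T.
All 6 sides add in the same direction: B = 6 × 1.09×10⁻⁴ = 6.52×10⁻⁴ T.

B ≈ 652 μT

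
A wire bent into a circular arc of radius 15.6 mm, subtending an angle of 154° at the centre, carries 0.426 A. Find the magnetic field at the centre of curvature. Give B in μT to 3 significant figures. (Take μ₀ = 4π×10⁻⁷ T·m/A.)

The Biot–Savart field of a circular arc at its centre is B = μ₀Iφ/(4πR), with φ = 2.688 rad.
B = (4π×10⁻⁷ × 0.426 × 2.688) / (4π × 0.0156) = 7.34×10⁻⁶ T.

B ≈ 7.34 μT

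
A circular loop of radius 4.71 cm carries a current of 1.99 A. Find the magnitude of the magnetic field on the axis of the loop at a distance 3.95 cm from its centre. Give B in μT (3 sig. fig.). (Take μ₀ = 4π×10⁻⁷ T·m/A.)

On the axis of a circular loop, B = μ₀IR² / [2(R²+z²)^(3/2)].
R² + z² = (0.0471)² + (0.0395)² = 0.003779 m², and (R²+z²)^(3/2) = 2.32×10⁻⁴ m³.
B = (4π×10⁻⁷ × 1.99 × 0.002218) / (2 × 2.32×10⁻⁴) = 1.19×10⁻⁵ T.

B ≈ 11.9 μT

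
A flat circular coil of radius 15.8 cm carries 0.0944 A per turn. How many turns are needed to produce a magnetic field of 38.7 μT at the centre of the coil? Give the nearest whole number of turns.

For an N-turn coil, B = Nμ₀I/(2R). A single turn gives B₁ = 3.75×10⁻⁷ T with R = 0.158 m.
N = B/B₁ = 3.87×10⁻⁵ / 3.75×10⁻⁷ = 103.09.

N = 103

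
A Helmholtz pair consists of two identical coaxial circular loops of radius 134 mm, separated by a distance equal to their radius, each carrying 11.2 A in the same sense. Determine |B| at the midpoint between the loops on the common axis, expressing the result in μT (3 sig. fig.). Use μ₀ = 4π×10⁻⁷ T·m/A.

Each loop contributes B = μ₀IR²/[2(R²+z²)^(3/2)] on the axis, with z measured from that loop.
Loop 1 (z = 0.067 m): B₁ = 3.76×10⁻⁵ T. Loop 2 (z = 0.067 m): B₂ = 3.76×10⁻⁵ T.
The fields add: B = B₁ + B₂ = 7.52×10⁻⁵ T.

B ≈ 75.2 μT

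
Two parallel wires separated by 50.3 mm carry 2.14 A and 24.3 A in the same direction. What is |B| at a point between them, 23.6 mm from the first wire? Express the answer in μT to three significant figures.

B ≈ 164 μT

Each long wire gives B = μ₀I/(2πd). Distances are d₁ = 0.0236 m and d₂ = 0.0267 m.
B₁ = 1.81×10⁻⁵ T, B₂ = 1.82×10⁻⁴ T.
Between parallel currents the two contributions point in opposite directions, so they subtract. B = |B₁ − B₂| = |1.81×10⁻⁵ − 1.82×10⁻⁴| = 1.64×10⁻⁴ T.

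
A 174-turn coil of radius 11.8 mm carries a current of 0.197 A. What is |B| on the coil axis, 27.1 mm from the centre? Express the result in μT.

For an N-turn flat coil, B = Nμ₀IR²/[2(R²+z²)^(3/2)] with R = 0.0118 m, z = 0.0271 m.
B = 174 × 6.67×10⁻⁷ T = 1.16×10⁻⁴ T.

B ≈ 116 μT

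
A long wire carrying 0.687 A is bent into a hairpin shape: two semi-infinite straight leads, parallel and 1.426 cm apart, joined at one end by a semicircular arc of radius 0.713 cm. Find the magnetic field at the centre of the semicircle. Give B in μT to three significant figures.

B ≈ 49.5 μT

The semicircular arc contributes B_arc = μ₀I·π/(4πR) = μ₀I/(4R) = 3.03×10⁻⁵ T.
Each semi-infinite lead is at perpendicular distance R = 0.00713 m from the centre, with the perpendicular foot at its near end, so it contributes μ₀I/(4πR); both point the same way, together 1.93×10⁻⁵ T.
Arc and leads all point the same direction: B = 3.03×10⁻⁵ + 1.93×10⁻⁵ = 4.95×10⁻⁵ T.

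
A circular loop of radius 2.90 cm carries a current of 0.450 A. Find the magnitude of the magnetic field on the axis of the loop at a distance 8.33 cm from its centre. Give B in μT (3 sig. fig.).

On the axis of a circular loop, B = μ₀IR² / [2(R²+z²)^(3/2)].
R² + z² = (0.029)² + (0.0833)² = 0.00778 m², and (R²+z²)^(3/2) = 6.86×10⁻⁴ m³.
B = (4π×10⁻⁷ × 0.450 × 0.000841) / (2 × 6.86×10⁻⁴) = 3.47×10⁻⁷ T.

B ≈ 0.347 μT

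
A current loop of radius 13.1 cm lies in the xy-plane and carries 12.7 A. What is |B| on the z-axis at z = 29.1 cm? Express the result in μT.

On the axis of a circular loop, B = μ₀IR² / [2(R²+z²)^(3/2)].
R² + z² = (0.131)² + (0.291)² = 0.1018 m², and (R²+z²)^(3/2) = 3.25×10⁻² m³.
B = (4π×10⁻⁷ × 12.7 × 0.01716) / (2 × 3.25×10⁻²) = 4.21×10⁻⁶ T.

B ≈ 4.21 μT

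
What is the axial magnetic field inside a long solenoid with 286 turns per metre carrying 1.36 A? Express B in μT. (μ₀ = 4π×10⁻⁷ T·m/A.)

B ≈ 489 μT

Inside a long solenoid, B = μ₀nI with n = 286 turns/m.
B = 4π×10⁻⁷ × 286 × 1.36 = 4.89×10⁻⁴ T.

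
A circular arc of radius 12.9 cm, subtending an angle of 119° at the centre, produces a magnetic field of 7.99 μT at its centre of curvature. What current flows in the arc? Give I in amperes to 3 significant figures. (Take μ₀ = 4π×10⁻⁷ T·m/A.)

For a circular arc, B = μ₀Iφ/(4πR) with φ in radians; here φ = 2.077 rad.
So I = 4πRB/(μ₀φ) = 4π × 0.129 × 7.99×10⁻⁶ / (4π×10⁻⁷ × 2.077) = 4.96 A.

I ≈ 4.96 A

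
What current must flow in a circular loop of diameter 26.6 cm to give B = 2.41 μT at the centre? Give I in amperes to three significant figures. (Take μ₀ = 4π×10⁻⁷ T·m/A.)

At the centre of a circular loop B = μ₀I/(2R), so I = 2RB/μ₀.
With R = 0.133 m, I = 2 × 0.133 × 2.41×10⁻⁶ / (4π×10⁻⁷) = 0.510 A.

I ≈ 0.510 A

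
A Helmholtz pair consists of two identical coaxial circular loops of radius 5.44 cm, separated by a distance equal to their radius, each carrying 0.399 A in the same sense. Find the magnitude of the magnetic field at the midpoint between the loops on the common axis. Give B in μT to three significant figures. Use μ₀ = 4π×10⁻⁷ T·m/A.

B ≈ 6.60 μT

Each loop contributes B = μ₀IR²/[2(R²+z²)^(3/2)] on the axis, with z measured from that loop.
Loop 1 (z = 0.0272 m): B₁ = 3.30×10⁻⁶ T. Loop 2 (z = 0.0272 m): B₂ = 3.30×10⁻⁶ T.
The fields add: B = B₁ + B₂ = 6.60×10⁻⁶ T.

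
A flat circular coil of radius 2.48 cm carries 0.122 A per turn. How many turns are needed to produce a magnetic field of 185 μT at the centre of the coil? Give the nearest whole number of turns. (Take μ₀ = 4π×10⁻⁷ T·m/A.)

N = 60

For an N-turn coil, B = Nμ₀I/(2R). A single turn gives B₁ = 3.09×10⁻⁶ T with R = 0.0248 m.
N = B/B₁ = 1.85×10⁻⁴ / 3.09×10⁻⁶ = 59.85.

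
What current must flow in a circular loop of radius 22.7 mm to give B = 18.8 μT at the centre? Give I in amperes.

At the centre of a circular loop B = μ₀I/(2R), so I = 2RB/μ₀.
With R = 0.0227 m, I = 2 × 0.0227 × 1.88×10⁻⁵ / (4π×10⁻⁷) = 0.679 A.

I ≈ 0.679 A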